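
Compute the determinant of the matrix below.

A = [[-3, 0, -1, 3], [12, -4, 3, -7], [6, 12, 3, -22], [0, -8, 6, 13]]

Forward elimination:
R2 <- R2 - (-4)*R1:  [  0  -4  -1   5 ]
R3 <- R3 - (-2)*R1:  [   0   12    1  -16 ]
R3 <- R3 - (-3)*R2:  [  0   0  -2  -1 ]
R4 <- R4 - (2)*R2:  [ 0  0  8  3 ]
R4 <- R4 - (-4)*R3:  [  0   0   0  -1 ]
Upper-triangular form:
[ -3   0  -1   3 ]
[  0  -4  -1   5 ]
[  0   0  -2  -1 ]
[  0   0   0  -1 ]
det(A) = (-1)^0 * (-3) * (-4) * (-2) * (-1) = 24  (0 row swaps -> sign +1)

det(A) = 24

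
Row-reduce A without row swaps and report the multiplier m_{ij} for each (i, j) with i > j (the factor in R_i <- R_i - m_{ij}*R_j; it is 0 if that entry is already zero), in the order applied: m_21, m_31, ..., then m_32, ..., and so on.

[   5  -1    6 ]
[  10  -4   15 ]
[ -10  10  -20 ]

Forward elimination:
R2 <- R2 - (2)*R1:  [  0  -2   3 ]
R3 <- R3 - (-2)*R1:  [  0   8  -8 ]
R3 <- R3 - (-4)*R2:  [ 0  0  4 ]
Multipliers (in order of application): m_{21} = 2, m_{31} = -2, m_{32} = -4

multipliers: 2, -2, -4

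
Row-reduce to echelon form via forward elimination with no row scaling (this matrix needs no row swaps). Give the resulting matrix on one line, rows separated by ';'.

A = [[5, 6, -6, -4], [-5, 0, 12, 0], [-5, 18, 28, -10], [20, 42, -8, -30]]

REF = [5 6 -6 -4; 0 6 6 -4; 0 0 -2 2; 0 0 0 -4]

Forward elimination:
R2 <- R2 - (-1)*R1:  [  0   6   6  -4 ]
R3 <- R3 - (-1)*R1:  [   0   24   22  -14 ]
R4 <- R4 - (4)*R1:  [   0   18   16  -14 ]
R3 <- R3 - (4)*R2:  [  0   0  -2   2 ]
R4 <- R4 - (3)*R2:  [  0   0  -2  -2 ]
R4 <- R4 - (1)*R3:  [  0   0   0  -4 ]
Row echelon form:
[ 5  6  -6  -4 ]
[ 0  6   6  -4 ]
[ 0  0  -2   2 ]
[ 0  0   0  -4 ]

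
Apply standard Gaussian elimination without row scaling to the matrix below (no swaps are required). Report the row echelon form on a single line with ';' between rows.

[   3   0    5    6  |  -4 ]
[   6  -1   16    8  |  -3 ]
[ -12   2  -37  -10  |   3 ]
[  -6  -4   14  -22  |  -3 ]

REF = [3 0 5 6 -4; 0 -1 6 -4 5; 0 0 -5 6 -3; 0 0 0 6 -31]

Forward elimination:
R2 <- R2 - (2)*R1:  [  0  -1   6  -4   5 ]
R3 <- R3 - (-4)*R1:  [   0    2  -17   14  -13 ]
R4 <- R4 - (-2)*R1:  [   0   -4   24  -10  -11 ]
R3 <- R3 - (-2)*R2:  [  0   0  -5   6  -3 ]
R4 <- R4 - (4)*R2:  [   0    0    0    6  -31 ]
Row echelon form:
[ 3   0   5   6  |   -4 ]
[ 0  -1   6  -4  |    5 ]
[ 0   0  -5   6  |   -3 ]
[ 0   0   0   6  |  -31 ]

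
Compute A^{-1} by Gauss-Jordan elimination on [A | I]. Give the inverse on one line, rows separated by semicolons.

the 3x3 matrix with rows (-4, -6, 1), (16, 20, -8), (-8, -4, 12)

inverse = [13/2 17/8 7/8; -4 -5/4 -1/2; 3 1 1/2]

Gauss-Jordan on [A | I]:
R1 <- (1/-4)*R1:  [    1   3/2  -1/4  |  -1/4     0     0 ]
R2 <- R2 - (16)*R1:  [  0  -4  -4  |   4   1   0 ]
R3 <- R3 - (-8)*R1:  [  0   8  10  |  -2   0   1 ]
R2 <- (1/-4)*R2:  [    0     1     1  |    -1  -1/4     0 ]
R1 <- R1 - (3/2)*R2:  [    1     0  -7/4  |   5/4   3/8     0 ]
R3 <- R3 - (8)*R2:  [ 0  0  2  |  6  2  1 ]
R3 <- (1/2)*R3:  [   0    0    1  |    3    1  1/2 ]
R1 <- R1 - (-7/4)*R3:  [    1     0     0  |  13/2  17/8   7/8 ]
R2 <- R2 - (1)*R3:  [    0     1     0  |    -4  -5/4  -1/2 ]
Right block of [I | A^{-1}] is the inverse:
[ 13/2  17/8   7/8 ]
[   -4  -5/4  -1/2 ]
[    3     1   1/2 ]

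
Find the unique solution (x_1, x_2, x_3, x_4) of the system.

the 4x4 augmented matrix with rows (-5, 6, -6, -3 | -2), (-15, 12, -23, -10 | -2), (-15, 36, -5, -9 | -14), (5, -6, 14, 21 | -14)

Forward elimination on [A|b]:
R2 <- R2 - (3)*R1:  [  0  -6  -5  -1   4 ]
R3 <- R3 - (3)*R1:  [  0  18  13   0  -8 ]
R4 <- R4 - (-1)*R1:  [   0    0    8   18  -16 ]
R3 <- R3 - (-3)*R2:  [  0   0  -2  -3   4 ]
R4 <- R4 - (-4)*R3:  [ 0  0  0  6  0 ]
Row echelon form:
[ -5   6  -6  -3  |  -2 ]
[  0  -6  -5  -1  |   4 ]
[  0   0  -2  -3  |   4 ]
[  0   0   0   6  |   0 ]
Back-substitution:
x_4 = (0) / 6 = 0
x_3 = (4 - (-3)*(0)) / -2 = -2
x_2 = (4 - (-5)*(-2) - (-1)*(0)) / -6 = 1
x_1 = (-2 - (6)*(1) - (-6)*(-2) - (-3)*(0)) / -5 = 4

(4, 1, -2, 0)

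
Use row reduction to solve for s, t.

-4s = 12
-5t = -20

(-3, 4)

Forward elimination on [A|b]:
Row echelon form:
[ -4   0  |   12 ]
[  0  -5  |  -20 ]
Back-substitution:
t = (-20) / -5 = 4
s = (12) / -4 = -3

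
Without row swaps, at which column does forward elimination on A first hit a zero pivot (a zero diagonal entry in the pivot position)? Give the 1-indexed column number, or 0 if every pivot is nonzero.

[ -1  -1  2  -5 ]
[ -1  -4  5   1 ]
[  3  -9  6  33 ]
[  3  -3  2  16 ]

first zero-pivot column = 3

Naive forward elimination:
R2 <- R2 - (1)*R1:  [  0  -3   3   6 ]
R3 <- R3 - (-3)*R1:  [   0  -12   12   18 ]
R4 <- R4 - (-3)*R1:  [  0  -6   8   1 ]
R3 <- R3 - (4)*R2:  [  0   0   0  -6 ]
R4 <- R4 - (2)*R2:  [   0    0    2  -11 ]
Matrix at this point:
[ -1  -1  2   -5 ]
[  0  -3  3    6 ]
[  0   0  0   -6 ]
[  0   0  2  -11 ]
Pivot entry (3,3) is zero but row 4 has 2 in column 3 -> naive elimination stops; a row interchange (e.g. R3 <-> R4) would be required here.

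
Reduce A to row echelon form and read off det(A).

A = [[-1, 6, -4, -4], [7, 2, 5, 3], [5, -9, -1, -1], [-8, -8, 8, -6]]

Forward elimination:
R2 <- R2 - (-7)*R1:  [   0   44  -23  -25 ]
R3 <- R3 - (-5)*R1:  [   0   21  -21  -21 ]
R4 <- R4 - (8)*R1:  [   0  -56   40   26 ]
R3 <- R3 - (21/44)*R2:  [       0        0  -441/44  -399/44 ]
R4 <- R4 - (-14/11)*R2:  [      0       0  118/11  -64/11 ]
R4 <- R4 - (-472/441)*R3:  [       0        0        0  -326/21 ]
Upper-triangular form:
[ -1   6       -4       -4 ]
[  0  44      -23      -25 ]
[  0   0  -441/44  -399/44 ]
[  0   0        0  -326/21 ]
det(A) = (-1)^0 * (-1) * (44) * (-441/44) * (-326/21) = -6846  (0 row swaps -> sign +1)

det(A) = -6846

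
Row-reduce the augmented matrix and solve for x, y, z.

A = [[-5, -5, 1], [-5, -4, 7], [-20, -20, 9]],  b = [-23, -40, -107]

Forward elimination on [A|b]:
R2 <- R2 - (1)*R1:  [   0    1    6  -17 ]
R3 <- R3 - (4)*R1:  [   0    0    5  -15 ]
Row echelon form:
[ -5  -5  1  |  -23 ]
[  0   1  6  |  -17 ]
[  0   0  5  |  -15 ]
Back-substitution:
z = (-15) / 5 = -3
y = (-17 - (6)*(-3)) / 1 = 1
x = (-23 - (-5)*(1) - (1)*(-3)) / -5 = 3

(3, 1, -3)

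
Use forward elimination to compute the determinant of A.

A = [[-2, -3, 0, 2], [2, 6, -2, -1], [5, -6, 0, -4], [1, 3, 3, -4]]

det(A) = -57

Forward elimination:
R2 <- R2 - (-1)*R1:  [  0   3  -2   1 ]
R3 <- R3 - (-5/2)*R1:  [     0  -27/2      0      1 ]
R4 <- R4 - (-1/2)*R1:  [   0  3/2    3   -3 ]
R3 <- R3 - (-9/2)*R2:  [    0     0    -9  11/2 ]
R4 <- R4 - (1/2)*R2:  [    0     0     4  -7/2 ]
R4 <- R4 - (-4/9)*R3:  [      0       0       0  -19/18 ]
Upper-triangular form:
[ -2  -3   0       2 ]
[  0   3  -2       1 ]
[  0   0  -9    11/2 ]
[  0   0   0  -19/18 ]
det(A) = (-1)^0 * (-2) * (3) * (-9) * (-19/18) = -57  (0 row swaps -> sign +1)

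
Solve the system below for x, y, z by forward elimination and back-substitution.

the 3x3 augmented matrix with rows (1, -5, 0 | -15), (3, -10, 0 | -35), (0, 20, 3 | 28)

(-5, 2, -4)

Forward elimination on [A|b]:
R2 <- R2 - (3)*R1:  [  0   5   0  10 ]
R3 <- R3 - (4)*R2:  [   0    0    3  -12 ]
Row echelon form:
[ 1  -5  0  |  -15 ]
[ 0   5  0  |   10 ]
[ 0   0  3  |  -12 ]
Back-substitution:
z = (-12) / 3 = -4
y = (10) / 5 = 2
x = (-15 - (-5)*(2)) / 1 = -5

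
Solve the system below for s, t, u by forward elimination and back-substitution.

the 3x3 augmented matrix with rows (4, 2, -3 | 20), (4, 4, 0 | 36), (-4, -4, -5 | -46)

(4, 5, 2)

Forward elimination on [A|b]:
R2 <- R2 - (1)*R1:  [  0   2   3  16 ]
R3 <- R3 - (-1)*R1:  [   0   -2   -8  -26 ]
R3 <- R3 - (-1)*R2:  [   0    0   -5  -10 ]
Row echelon form:
[ 4  2  -3  |   20 ]
[ 0  2   3  |   16 ]
[ 0  0  -5  |  -10 ]
Back-substitution:
u = (-10) / -5 = 2
t = (16 - (3)*(2)) / 2 = 5
s = (20 - (2)*(5) - (-3)*(2)) / 4 = 4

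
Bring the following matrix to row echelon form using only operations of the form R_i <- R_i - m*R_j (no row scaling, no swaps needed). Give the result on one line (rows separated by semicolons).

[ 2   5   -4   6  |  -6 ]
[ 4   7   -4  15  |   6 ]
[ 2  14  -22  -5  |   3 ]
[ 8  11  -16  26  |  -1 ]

REF = [2 5 -4 6 -6; 0 -3 4 3 18; 0 0 -6 -2 63; 0 0 0 -3 -157]

Forward elimination:
R2 <- R2 - (2)*R1:  [  0  -3   4   3  18 ]
R3 <- R3 - (1)*R1:  [   0    9  -18  -11    9 ]
R4 <- R4 - (4)*R1:  [  0  -9   0   2  23 ]
R3 <- R3 - (-3)*R2:  [  0   0  -6  -2  63 ]
R4 <- R4 - (3)*R2:  [   0    0  -12   -7  -31 ]
R4 <- R4 - (2)*R3:  [    0     0     0    -3  -157 ]
Row echelon form:
[ 2   5  -4   6  |    -6 ]
[ 0  -3   4   3  |    18 ]
[ 0   0  -6  -2  |    63 ]
[ 0   0   0  -3  |  -157 ]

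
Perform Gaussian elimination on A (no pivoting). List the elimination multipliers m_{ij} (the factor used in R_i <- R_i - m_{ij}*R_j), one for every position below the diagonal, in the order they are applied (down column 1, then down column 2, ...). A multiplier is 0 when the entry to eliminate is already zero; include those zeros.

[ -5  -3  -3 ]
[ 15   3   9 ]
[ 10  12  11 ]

Forward elimination:
R2 <- R2 - (-3)*R1:  [  0  -6   0 ]
R3 <- R3 - (-2)*R1:  [ 0  6  5 ]
R3 <- R3 - (-1)*R2:  [ 0  0  5 ]
Multipliers (in order of application): m_{21} = -3, m_{31} = -2, m_{32} = -1

multipliers: -3, -2, -1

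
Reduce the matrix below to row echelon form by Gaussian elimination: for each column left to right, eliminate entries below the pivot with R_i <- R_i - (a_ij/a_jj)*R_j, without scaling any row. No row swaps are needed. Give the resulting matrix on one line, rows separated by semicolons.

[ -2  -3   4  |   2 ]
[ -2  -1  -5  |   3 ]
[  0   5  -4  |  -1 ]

Forward elimination:
R2 <- R2 - (1)*R1:  [  0   2  -9   1 ]
R3 <- R3 - (5/2)*R2:  [    0     0  37/2  -7/2 ]
Row echelon form:
[ -2  -3     4  |     2 ]
[  0   2    -9  |     1 ]
[  0   0  37/2  |  -7/2 ]

REF = [-2 -3 4 2; 0 2 -9 1; 0 0 37/2 -7/2]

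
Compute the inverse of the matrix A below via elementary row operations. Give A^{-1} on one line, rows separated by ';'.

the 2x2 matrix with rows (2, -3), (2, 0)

Gauss-Jordan on [A | I]:
R1 <- (1/2)*R1:  [    1  -3/2  |   1/2     0 ]
R2 <- R2 - (2)*R1:  [  0   3  |  -1   1 ]
R2 <- (1/3)*R2:  [    0     1  |  -1/3   1/3 ]
R1 <- R1 - (-3/2)*R2:  [   1    0  |    0  1/2 ]
Right block of [I | A^{-1}] is the inverse:
[    0  1/2 ]
[ -1/3  1/3 ]

inverse = [0 1/2; -1/3 1/3]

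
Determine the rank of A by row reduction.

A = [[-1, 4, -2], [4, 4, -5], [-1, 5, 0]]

Row reduction:
R2 <- R2 - (-4)*R1:  [   0   20  -13 ]
R3 <- R3 - (1)*R1:  [ 0  1  2 ]
R3 <- R3 - (1/20)*R2:  [     0      0  53/20 ]
Row echelon form:
[ -1   4     -2 ]
[  0  20    -13 ]
[  0   0  53/20 ]
Nonzero rows / pivot columns: 3

rank(A) = 3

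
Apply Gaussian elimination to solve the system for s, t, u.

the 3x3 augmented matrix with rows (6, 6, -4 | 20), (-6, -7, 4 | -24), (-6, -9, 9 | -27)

Forward elimination on [A|b]:
R2 <- R2 - (-1)*R1:  [  0  -1   0  -4 ]
R3 <- R3 - (-1)*R1:  [  0  -3   5  -7 ]
R3 <- R3 - (3)*R2:  [ 0  0  5  5 ]
Row echelon form:
[ 6   6  -4  |  20 ]
[ 0  -1   0  |  -4 ]
[ 0   0   5  |   5 ]
Back-substitution:
u = (5) / 5 = 1
t = (-4) / -1 = 4
s = (20 - (6)*(4) - (-4)*(1)) / 6 = 0

(0, 4, 1)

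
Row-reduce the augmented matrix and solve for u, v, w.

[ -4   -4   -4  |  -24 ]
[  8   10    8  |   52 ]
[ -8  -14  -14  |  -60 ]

(4, 2, 0)

Forward elimination on [A|b]:
R2 <- R2 - (-2)*R1:  [ 0  2  0  4 ]
R3 <- R3 - (2)*R1:  [   0   -6   -6  -12 ]
R3 <- R3 - (-3)*R2:  [  0   0  -6   0 ]
Row echelon form:
[ -4  -4  -4  |  -24 ]
[  0   2   0  |    4 ]
[  0   0  -6  |    0 ]
Back-substitution:
w = (0) / -6 = 0
v = (4) / 2 = 2
u = (-24 - (-4)*(2) - (-4)*(0)) / -4 = 4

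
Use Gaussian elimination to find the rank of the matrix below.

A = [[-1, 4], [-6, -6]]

rank(A) = 2

Row reduction:
R2 <- R2 - (6)*R1:  [   0  -30 ]
Row echelon form:
[ -1    4 ]
[  0  -30 ]
Nonzero rows / pivot columns: 2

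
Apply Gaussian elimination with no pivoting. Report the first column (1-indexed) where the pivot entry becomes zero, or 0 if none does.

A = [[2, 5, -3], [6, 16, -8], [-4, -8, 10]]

first zero-pivot column = 0

Naive forward elimination:
R2 <- R2 - (3)*R1:  [ 0  1  1 ]
R3 <- R3 - (-2)*R1:  [ 0  2  4 ]
R3 <- R3 - (2)*R2:  [ 0  0  2 ]
All pivots nonzero; naive elimination completes without hitting a zero pivot.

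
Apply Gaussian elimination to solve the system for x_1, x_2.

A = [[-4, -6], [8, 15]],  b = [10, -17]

(-4, 1)

Forward elimination on [A|b]:
R2 <- R2 - (-2)*R1:  [ 0  3  3 ]
Row echelon form:
[ -4  -6  |  10 ]
[  0   3  |   3 ]
Back-substitution:
x_2 = (3) / 3 = 1
x_1 = (10 - (-6)*(1)) / -4 = -4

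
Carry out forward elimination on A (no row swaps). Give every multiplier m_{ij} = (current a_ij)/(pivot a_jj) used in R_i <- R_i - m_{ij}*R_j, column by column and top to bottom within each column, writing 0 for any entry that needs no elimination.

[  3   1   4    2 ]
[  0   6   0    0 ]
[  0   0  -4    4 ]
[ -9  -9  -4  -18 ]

multipliers: 0, 0, -3, 0, -1, -2

Forward elimination:
R2: entry in column 1 is already 0 -> m_{21} = 0 (no row operation needed)
R3: entry in column 1 is already 0 -> m_{31} = 0 (no row operation needed)
R4 <- R4 - (-3)*R1:  [   0   -6    8  -12 ]
R3: entry in column 2 is already 0 -> m_{32} = 0 (no row operation needed)
R4 <- R4 - (-1)*R2:  [   0    0    8  -12 ]
R4 <- R4 - (-2)*R3:  [  0   0   0  -4 ]
Multipliers (in order of application): m_{21} = 0, m_{31} = 0, m_{41} = -3, m_{32} = 0, m_{42} = -1, m_{43} = -2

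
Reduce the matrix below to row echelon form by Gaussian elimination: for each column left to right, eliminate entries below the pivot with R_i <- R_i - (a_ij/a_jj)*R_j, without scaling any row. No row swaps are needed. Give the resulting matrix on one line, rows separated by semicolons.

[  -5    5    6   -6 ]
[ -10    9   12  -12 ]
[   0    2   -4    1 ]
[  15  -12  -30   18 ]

Forward elimination:
R2 <- R2 - (2)*R1:  [  0  -1   0   0 ]
R4 <- R4 - (-3)*R1:  [   0    3  -12    0 ]
R3 <- R3 - (-2)*R2:  [  0   0  -4   1 ]
R4 <- R4 - (-3)*R2:  [   0    0  -12    0 ]
R4 <- R4 - (3)*R3:  [  0   0   0  -3 ]
Row echelon form:
[ -5   5   6  -6 ]
[  0  -1   0   0 ]
[  0   0  -4   1 ]
[  0   0   0  -3 ]

REF = [-5 5 6 -6; 0 -1 0 0; 0 0 -4 1; 0 0 0 -3]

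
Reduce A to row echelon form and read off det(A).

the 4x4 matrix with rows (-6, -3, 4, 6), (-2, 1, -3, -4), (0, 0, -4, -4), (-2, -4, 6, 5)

Forward elimination:
R2 <- R2 - (1/3)*R1:  [     0      2  -13/3     -6 ]
R4 <- R4 - (1/3)*R1:  [    0    -3  14/3     3 ]
R4 <- R4 - (-3/2)*R2:  [     0      0  -11/6     -6 ]
R4 <- R4 - (11/24)*R3:  [     0      0      0  -25/6 ]
Upper-triangular form:
[ -6  -3      4      6 ]
[  0   2  -13/3     -6 ]
[  0   0     -4     -4 ]
[  0   0      0  -25/6 ]
det(A) = (-1)^0 * (-6) * (2) * (-4) * (-25/6) = -200  (0 row swaps -> sign +1)

det(A) = -200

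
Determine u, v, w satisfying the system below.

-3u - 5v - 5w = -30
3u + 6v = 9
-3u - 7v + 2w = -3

Forward elimination on [A|b]:
R2 <- R2 - (-1)*R1:  [   0    1   -5  -21 ]
R3 <- R3 - (1)*R1:  [  0  -2   7  27 ]
R3 <- R3 - (-2)*R2:  [   0    0   -3  -15 ]
Row echelon form:
[ -3  -5  -5  |  -30 ]
[  0   1  -5  |  -21 ]
[  0   0  -3  |  -15 ]
Back-substitution:
w = (-15) / -3 = 5
v = (-21 - (-5)*(5)) / 1 = 4
u = (-30 - (-5)*(4) - (-5)*(5)) / -3 = -5

(-5, 4, 5)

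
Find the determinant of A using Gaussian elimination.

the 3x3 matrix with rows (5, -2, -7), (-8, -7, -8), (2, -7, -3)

Forward elimination:
R2 <- R2 - (-8/5)*R1:  [     0  -51/5  -96/5 ]
R3 <- R3 - (2/5)*R1:  [     0  -31/5   -1/5 ]
R3 <- R3 - (31/51)*R2:  [      0       0  195/17 ]
Upper-triangular form:
[ 5     -2      -7 ]
[ 0  -51/5   -96/5 ]
[ 0      0  195/17 ]
det(A) = (-1)^0 * (5) * (-51/5) * (195/17) = -585  (0 row swaps -> sign +1)

det(A) = -585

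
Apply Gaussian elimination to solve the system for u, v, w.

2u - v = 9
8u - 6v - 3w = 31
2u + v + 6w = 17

(5, 1, 1)

Forward elimination on [A|b]:
R2 <- R2 - (4)*R1:  [  0  -2  -3  -5 ]
R3 <- R3 - (1)*R1:  [ 0  2  6  8 ]
R3 <- R3 - (-1)*R2:  [ 0  0  3  3 ]
Row echelon form:
[ 2  -1   0  |   9 ]
[ 0  -2  -3  |  -5 ]
[ 0   0   3  |   3 ]
Back-substitution:
w = (3) / 3 = 1
v = (-5 - (-3)*(1)) / -2 = 1
u = (9 - (-1)*(1)) / 2 = 5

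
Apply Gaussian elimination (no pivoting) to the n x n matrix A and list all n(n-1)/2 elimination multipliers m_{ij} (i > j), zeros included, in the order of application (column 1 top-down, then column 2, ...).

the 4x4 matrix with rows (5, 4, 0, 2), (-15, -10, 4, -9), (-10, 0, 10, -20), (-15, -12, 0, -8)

Forward elimination:
R2 <- R2 - (-3)*R1:  [  0   2   4  -3 ]
R3 <- R3 - (-2)*R1:  [   0    8   10  -16 ]
R4 <- R4 - (-3)*R1:  [  0   0   0  -2 ]
R3 <- R3 - (4)*R2:  [  0   0  -6  -4 ]
R4: entry in column 2 is already 0 -> m_{42} = 0 (no row operation needed)
R4: entry in column 3 is already 0 -> m_{43} = 0 (no row operation needed)
Multipliers (in order of application): m_{21} = -3, m_{31} = -2, m_{41} = -3, m_{32} = 4, m_{42} = 0, m_{43} = 0

multipliers: -3, -2, -3, 4, 0, 0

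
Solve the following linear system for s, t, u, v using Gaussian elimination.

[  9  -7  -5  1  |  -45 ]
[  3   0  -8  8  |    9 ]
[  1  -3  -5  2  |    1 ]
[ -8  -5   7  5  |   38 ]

Forward elimination on [A|b]:
R2 <- R2 - (1/3)*R1:  [     0    7/3  -19/3   23/3     24 ]
R3 <- R3 - (1/9)*R1:  [     0  -20/9  -40/9   17/9      6 ]
R4 <- R4 - (-8/9)*R1:  [      0  -101/9    23/9    53/9      -2 ]
R3 <- R3 - (-20/21)*R2:  [       0        0  -220/21   193/21    202/7 ]
R4 <- R4 - (-101/21)*R2:  [       0        0  -586/21   898/21    794/7 ]
R4 <- R4 - (293/110)*R3:  [        0         0         0  2011/110   2011/55 ]
Row echelon form:
[ 9   -7       -5         1  |      -45 ]
[ 0  7/3    -19/3      23/3  |       24 ]
[ 0    0  -220/21    193/21  |    202/7 ]
[ 0    0        0  2011/110  |  2011/55 ]
Back-substitution:
v = (2011/55) / (2011/110) = 2
u = (202/7 - (193/21)*(2)) / (-220/21) = -1
t = (24 - (-19/3)*(-1) - (23/3)*(2)) / (7/3) = 1
s = (-45 - (-7)*(1) - (-5)*(-1) - (1)*(2)) / 9 = -5

(-5, 1, -1, 2)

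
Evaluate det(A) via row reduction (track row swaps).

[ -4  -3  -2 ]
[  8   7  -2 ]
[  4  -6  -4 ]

det(A) = 240

Forward elimination:
R2 <- R2 - (-2)*R1:  [  0   1  -6 ]
R3 <- R3 - (-1)*R1:  [  0  -9  -6 ]
R3 <- R3 - (-9)*R2:  [   0    0  -60 ]
Upper-triangular form:
[ -4  -3   -2 ]
[  0   1   -6 ]
[  0   0  -60 ]
det(A) = (-1)^0 * (-4) * (1) * (-60) = 240  (0 row swaps -> sign +1)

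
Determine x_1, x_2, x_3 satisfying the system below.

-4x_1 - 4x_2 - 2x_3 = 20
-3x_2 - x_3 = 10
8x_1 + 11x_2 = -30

Forward elimination on [A|b]:
R3 <- R3 - (-2)*R1:  [  0   3  -4  10 ]
R3 <- R3 - (-1)*R2:  [  0   0  -5  20 ]
Row echelon form:
[ -4  -4  -2  |  20 ]
[  0  -3  -1  |  10 ]
[  0   0  -5  |  20 ]
Back-substitution:
x_3 = (20) / -5 = -4
x_2 = (10 - (-1)*(-4)) / -3 = -2
x_1 = (20 - (-4)*(-2) - (-2)*(-4)) / -4 = -1

(-1, -2, -4)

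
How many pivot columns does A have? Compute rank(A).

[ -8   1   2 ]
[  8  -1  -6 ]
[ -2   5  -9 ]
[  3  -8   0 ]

Row reduction:
R2 <- R2 - (-1)*R1:  [  0   0  -4 ]
R3 <- R3 - (1/4)*R1:  [     0   19/4  -19/2 ]
R4 <- R4 - (-3/8)*R1:  [     0  -61/8    3/4 ]
R2 <-> R3   (pivot in column 2 was zero)
[ -8      1      2 ]
[  0   19/4  -19/2 ]
[  0      0     -4 ]
[  0  -61/8    3/4 ]
R4 <- R4 - (-61/38)*R2:  [     0      0  -29/2 ]
R4 <- R4 - (29/8)*R3:  [ 0  0  0 ]
Row echelon form:
[ -8     1      2 ]
[  0  19/4  -19/2 ]
[  0     0     -4 ]
[  0     0      0 ]
Nonzero rows / pivot columns: 3

rank(A) = 3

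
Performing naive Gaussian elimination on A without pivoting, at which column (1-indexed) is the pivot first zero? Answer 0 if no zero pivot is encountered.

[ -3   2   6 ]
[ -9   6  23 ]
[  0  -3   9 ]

first zero-pivot column = 2

Naive forward elimination:
R2 <- R2 - (3)*R1:  [ 0  0  5 ]
Matrix at this point:
[ -3   2  6 ]
[  0   0  5 ]
[  0  -3  9 ]
Pivot entry (2,2) is zero but row 3 has -3 in column 2 -> naive elimination stops; a row interchange (e.g. R2 <-> R3) would be required here.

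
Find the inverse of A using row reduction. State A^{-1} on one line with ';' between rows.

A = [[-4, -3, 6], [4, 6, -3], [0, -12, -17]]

Gauss-Jordan on [A | I]:
R1 <- (1/-4)*R1:  [    1   3/4  -3/2  |  -1/4     0     0 ]
R2 <- R2 - (4)*R1:  [ 0  3  3  |  1  1  0 ]
R2 <- (1/3)*R2:  [   0    1    1  |  1/3  1/3    0 ]
R1 <- R1 - (3/4)*R2:  [    1     0  -9/4  |  -1/2  -1/4     0 ]
R3 <- R3 - (-12)*R2:  [  0   0  -5  |   4   4   1 ]
R3 <- (1/-5)*R3:  [    0     0     1  |  -4/5  -4/5  -1/5 ]
R1 <- R1 - (-9/4)*R3:  [      1       0       0  |  -23/10  -41/20   -9/20 ]
R2 <- R2 - (1)*R3:  [     0      1      0  |  17/15  17/15    1/5 ]
Right block of [I | A^{-1}] is the inverse:
[ -23/10  -41/20  -9/20 ]
[  17/15   17/15    1/5 ]
[   -4/5    -4/5   -1/5 ]

inverse = [-23/10 -41/20 -9/20; 17/15 17/15 1/5; -4/5 -4/5 -1/5]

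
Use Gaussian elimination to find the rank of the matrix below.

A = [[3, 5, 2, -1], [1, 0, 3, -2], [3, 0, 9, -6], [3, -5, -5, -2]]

Row reduction:
R2 <- R2 - (1/3)*R1:  [    0  -5/3   7/3  -5/3 ]
R3 <- R3 - (1)*R1:  [  0  -5   7  -5 ]
R4 <- R4 - (1)*R1:  [   0  -10   -7   -1 ]
R3 <- R3 - (3)*R2:  [ 0  0  0  0 ]
R4 <- R4 - (6)*R2:  [   0    0  -21    9 ]
R3 <-> R4   (pivot in column 3 was zero)
[ 3     5    2    -1 ]
[ 0  -5/3  7/3  -5/3 ]
[ 0     0  -21     9 ]
[ 0     0    0     0 ]
Row echelon form:
[ 3     5    2    -1 ]
[ 0  -5/3  7/3  -5/3 ]
[ 0     0  -21     9 ]
[ 0     0    0     0 ]
Nonzero rows / pivot columns: 3

rank(A) = 3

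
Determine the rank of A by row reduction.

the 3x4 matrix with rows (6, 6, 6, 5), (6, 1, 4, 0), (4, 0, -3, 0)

rank(A) = 3

Row reduction:
R2 <- R2 - (1)*R1:  [  0  -5  -2  -5 ]
R3 <- R3 - (2/3)*R1:  [     0     -4     -7  -10/3 ]
R3 <- R3 - (4/5)*R2:  [     0      0  -27/5    2/3 ]
Row echelon form:
[ 6   6      6    5 ]
[ 0  -5     -2   -5 ]
[ 0   0  -27/5  2/3 ]
Nonzero rows / pivot columns: 3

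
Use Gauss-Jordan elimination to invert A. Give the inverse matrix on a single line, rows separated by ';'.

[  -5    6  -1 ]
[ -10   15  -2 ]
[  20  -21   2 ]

Gauss-Jordan on [A | I]:
R1 <- (1/-5)*R1:  [    1  -6/5   1/5  |  -1/5     0     0 ]
R2 <- R2 - (-10)*R1:  [  0   3   0  |  -2   1   0 ]
R3 <- R3 - (20)*R1:  [  0   3  -2  |   4   0   1 ]
R2 <- (1/3)*R2:  [    0     1     0  |  -2/3   1/3     0 ]
R1 <- R1 - (-6/5)*R2:  [   1    0  1/5  |   -1  2/5    0 ]
R3 <- R3 - (3)*R2:  [  0   0  -2  |   6  -1   1 ]
R3 <- (1/-2)*R3:  [    0     0     1  |    -3   1/2  -1/2 ]
R1 <- R1 - (1/5)*R3:  [    1     0     0  |  -2/5  3/10  1/10 ]
Right block of [I | A^{-1}] is the inverse:
[ -2/5  3/10  1/10 ]
[ -2/3   1/3     0 ]
[   -3   1/2  -1/2 ]

inverse = [-2/5 3/10 1/10; -2/3 1/3 0; -3 1/2 -1/2]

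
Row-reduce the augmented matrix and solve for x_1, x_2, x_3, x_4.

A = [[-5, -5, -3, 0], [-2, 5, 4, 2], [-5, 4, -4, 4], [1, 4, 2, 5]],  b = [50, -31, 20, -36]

Forward elimination on [A|b]:
R2 <- R2 - (2/5)*R1:  [    0     7  26/5     2   -51 ]
R3 <- R3 - (1)*R1:  [   0    9   -1    4  -30 ]
R4 <- R4 - (-1/5)*R1:  [   0    3  7/5    5  -26 ]
R3 <- R3 - (9/7)*R2:  [       0        0  -269/35     10/7    249/7 ]
R4 <- R4 - (3/7)*R2:  [      0       0  -29/35    29/7   -29/7 ]
R4 <- R4 - (29/269)*R3:  [         0          0          0   1073/269  -2146/269 ]
Row echelon form:
[ -5  -5       -3         0  |         50 ]
[  0   7     26/5         2  |        -51 ]
[  0   0  -269/35      10/7  |      249/7 ]
[  0   0        0  1073/269  |  -2146/269 ]
Back-substitution:
x_4 = (-2146/269) / (1073/269) = -2
x_3 = (249/7 - (10/7)*(-2)) / (-269/35) = -5
x_2 = (-51 - (26/5)*(-5) - (2)*(-2)) / 7 = -3
x_1 = (50 - (-5)*(-3) - (-3)*(-5)) / -5 = -4

(-4, -3, -5, -2)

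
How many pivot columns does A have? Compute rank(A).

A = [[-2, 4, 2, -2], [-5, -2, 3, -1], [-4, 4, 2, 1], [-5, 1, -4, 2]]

Row reduction:
R2 <- R2 - (5/2)*R1:  [   0  -12   -2    4 ]
R3 <- R3 - (2)*R1:  [  0  -4  -2   5 ]
R4 <- R4 - (5/2)*R1:  [  0  -9  -9   7 ]
R3 <- R3 - (1/3)*R2:  [    0     0  -4/3  11/3 ]
R4 <- R4 - (3/4)*R2:  [     0      0  -15/2      4 ]
R4 <- R4 - (45/8)*R3:  [      0       0       0  -133/8 ]
Row echelon form:
[ -2    4     2      -2 ]
[  0  -12    -2       4 ]
[  0    0  -4/3    11/3 ]
[  0    0     0  -133/8 ]
Nonzero rows / pivot columns: 4

rank(A) = 4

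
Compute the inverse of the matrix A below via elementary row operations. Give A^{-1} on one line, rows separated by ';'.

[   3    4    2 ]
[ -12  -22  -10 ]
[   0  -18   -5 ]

Gauss-Jordan on [A | I]:
R1 <- (1/3)*R1:  [   1  4/3  2/3  |  1/3    0    0 ]
R2 <- R2 - (-12)*R1:  [  0  -6  -2  |   4   1   0 ]
R2 <- (1/-6)*R2:  [    0     1   1/3  |  -2/3  -1/6     0 ]
R1 <- R1 - (4/3)*R2:  [    1     0   2/9  |  11/9   2/9     0 ]
R3 <- R3 - (-18)*R2:  [   0    0    1  |  -12   -3    1 ]
R1 <- R1 - (2/9)*R3:  [    1     0     0  |  35/9   8/9  -2/9 ]
R2 <- R2 - (1/3)*R3:  [    0     1     0  |  10/3   5/6  -1/3 ]
Right block of [I | A^{-1}] is the inverse:
[ 35/9  8/9  -2/9 ]
[ 10/3  5/6  -1/3 ]
[  -12   -3     1 ]

inverse = [35/9 8/9 -2/9; 10/3 5/6 -1/3; -12 -3 1]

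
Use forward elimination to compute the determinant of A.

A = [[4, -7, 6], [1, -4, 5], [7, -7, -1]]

Forward elimination:
R2 <- R2 - (1/4)*R1:  [    0  -9/4   7/2 ]
R3 <- R3 - (7/4)*R1:  [     0   21/4  -23/2 ]
R3 <- R3 - (-7/3)*R2:  [     0      0  -10/3 ]
Upper-triangular form:
[ 4    -7      6 ]
[ 0  -9/4    7/2 ]
[ 0     0  -10/3 ]
det(A) = (-1)^0 * (4) * (-9/4) * (-10/3) = 30  (0 row swaps -> sign +1)

det(A) = 30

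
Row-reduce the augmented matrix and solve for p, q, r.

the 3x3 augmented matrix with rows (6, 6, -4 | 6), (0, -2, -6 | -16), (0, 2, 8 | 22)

(4, -1, 3)

Forward elimination on [A|b]:
R3 <- R3 - (-1)*R2:  [ 0  0  2  6 ]
Row echelon form:
[ 6   6  -4  |    6 ]
[ 0  -2  -6  |  -16 ]
[ 0   0   2  |    6 ]
Back-substitution:
r = (6) / 2 = 3
q = (-16 - (-6)*(3)) / -2 = -1
p = (6 - (6)*(-1) - (-4)*(3)) / 6 = 4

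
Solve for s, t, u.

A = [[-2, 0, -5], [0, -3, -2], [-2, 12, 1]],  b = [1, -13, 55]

Forward elimination on [A|b]:
R3 <- R3 - (1)*R1:  [  0  12   6  54 ]
R3 <- R3 - (-4)*R2:  [  0   0  -2   2 ]
Row echelon form:
[ -2   0  -5  |    1 ]
[  0  -3  -2  |  -13 ]
[  0   0  -2  |    2 ]
Back-substitution:
u = (2) / -2 = -1
t = (-13 - (-2)*(-1)) / -3 = 5
s = (1 - (-5)*(-1)) / -2 = 2

(2, 5, -1)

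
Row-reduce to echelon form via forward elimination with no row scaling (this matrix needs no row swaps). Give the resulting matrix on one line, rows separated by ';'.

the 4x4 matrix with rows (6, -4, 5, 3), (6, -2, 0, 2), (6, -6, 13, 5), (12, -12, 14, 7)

Forward elimination:
R2 <- R2 - (1)*R1:  [  0   2  -5  -1 ]
R3 <- R3 - (1)*R1:  [  0  -2   8   2 ]
R4 <- R4 - (2)*R1:  [  0  -4   4   1 ]
R3 <- R3 - (-1)*R2:  [ 0  0  3  1 ]
R4 <- R4 - (-2)*R2:  [  0   0  -6  -1 ]
R4 <- R4 - (-2)*R3:  [ 0  0  0  1 ]
Row echelon form:
[ 6  -4   5   3 ]
[ 0   2  -5  -1 ]
[ 0   0   3   1 ]
[ 0   0   0   1 ]

REF = [6 -4 5 3; 0 2 -5 -1; 0 0 3 1; 0 0 0 1]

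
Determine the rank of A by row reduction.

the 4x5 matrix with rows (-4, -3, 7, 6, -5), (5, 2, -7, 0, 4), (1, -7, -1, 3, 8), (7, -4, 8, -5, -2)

rank(A) = 4

Row reduction:
R2 <- R2 - (-5/4)*R1:  [    0  -7/4   7/4  15/2  -9/4 ]
R3 <- R3 - (-1/4)*R1:  [     0  -31/4    3/4    9/2   27/4 ]
R4 <- R4 - (-7/4)*R1:  [     0  -37/4   81/4   11/2  -43/4 ]
R3 <- R3 - (31/7)*R2:  [      0       0      -7  -201/7   117/7 ]
R4 <- R4 - (37/7)*R2:  [      0       0      11  -239/7     8/7 ]
R4 <- R4 - (-11/7)*R3:  [        0         0         0  -3884/49   1343/49 ]
Row echelon form:
[ -4    -3    7         6       -5 ]
[  0  -7/4  7/4      15/2     -9/4 ]
[  0     0   -7    -201/7    117/7 ]
[  0     0    0  -3884/49  1343/49 ]
Nonzero rows / pivot columns: 4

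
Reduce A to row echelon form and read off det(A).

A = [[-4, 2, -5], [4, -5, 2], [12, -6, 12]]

det(A) = -36

Forward elimination:
R2 <- R2 - (-1)*R1:  [  0  -3  -3 ]
R3 <- R3 - (-3)*R1:  [  0   0  -3 ]
Upper-triangular form:
[ -4   2  -5 ]
[  0  -3  -3 ]
[  0   0  -3 ]
det(A) = (-1)^0 * (-4) * (-3) * (-3) = -36  (0 row swaps -> sign +1)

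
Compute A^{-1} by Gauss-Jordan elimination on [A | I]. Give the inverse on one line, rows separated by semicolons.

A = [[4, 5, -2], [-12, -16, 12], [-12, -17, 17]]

inverse = [-17 -51/4 7; 15 11 -6; 3 2 -1]

Gauss-Jordan on [A | I]:
R1 <- (1/4)*R1:  [    1   5/4  -1/2  |   1/4     0     0 ]
R2 <- R2 - (-12)*R1:  [  0  -1   6  |   3   1   0 ]
R3 <- R3 - (-12)*R1:  [  0  -2  11  |   3   0   1 ]
R2 <- (1/-1)*R2:  [  0   1  -6  |  -3  -1   0 ]
R1 <- R1 - (5/4)*R2:  [   1    0    7  |    4  5/4    0 ]
R3 <- R3 - (-2)*R2:  [  0   0  -1  |  -3  -2   1 ]
R3 <- (1/-1)*R3:  [  0   0   1  |   3   2  -1 ]
R1 <- R1 - (7)*R3:  [     1      0      0  |    -17  -51/4      7 ]
R2 <- R2 - (-6)*R3:  [  0   1   0  |  15  11  -6 ]
Right block of [I | A^{-1}] is the inverse:
[ -17  -51/4   7 ]
[  15     11  -6 ]
[   3      2  -1 ]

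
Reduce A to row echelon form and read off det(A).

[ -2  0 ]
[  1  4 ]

det(A) = -8

Forward elimination:
R2 <- R2 - (-1/2)*R1:  [ 0  4 ]
Upper-triangular form:
[ -2  0 ]
[  0  4 ]
det(A) = (-1)^0 * (-2) * (4) = -8  (0 row swaps -> sign +1)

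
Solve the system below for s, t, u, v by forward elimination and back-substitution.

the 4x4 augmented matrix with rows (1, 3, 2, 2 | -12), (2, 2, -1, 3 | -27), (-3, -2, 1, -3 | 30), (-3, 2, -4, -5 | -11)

(-3, -5, 5, -2)

Forward elimination on [A|b]:
R2 <- R2 - (2)*R1:  [  0  -4  -5  -1  -3 ]
R3 <- R3 - (-3)*R1:  [  0   7   7   3  -6 ]
R4 <- R4 - (-3)*R1:  [   0   11    2    1  -47 ]
R3 <- R3 - (-7/4)*R2:  [     0      0   -7/4    5/4  -45/4 ]
R4 <- R4 - (-11/4)*R2:  [      0       0   -47/4    -7/4  -221/4 ]
R4 <- R4 - (47/7)*R3:  [     0      0      0  -71/7  142/7 ]
Row echelon form:
[ 1   3     2      2  |    -12 ]
[ 0  -4    -5     -1  |     -3 ]
[ 0   0  -7/4    5/4  |  -45/4 ]
[ 0   0     0  -71/7  |  142/7 ]
Back-substitution:
v = (142/7) / (-71/7) = -2
u = (-45/4 - (5/4)*(-2)) / (-7/4) = 5
t = (-3 - (-5)*(5) - (-1)*(-2)) / -4 = -5
s = (-12 - (3)*(-5) - (2)*(5) - (2)*(-2)) / 1 = -3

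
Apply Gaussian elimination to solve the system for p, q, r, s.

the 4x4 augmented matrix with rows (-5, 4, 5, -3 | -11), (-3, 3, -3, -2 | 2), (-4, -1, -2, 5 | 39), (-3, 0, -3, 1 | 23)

Forward elimination on [A|b]:
R2 <- R2 - (3/5)*R1:  [    0   3/5    -6  -1/5  43/5 ]
R3 <- R3 - (4/5)*R1:  [     0  -21/5     -6   37/5  239/5 ]
R4 <- R4 - (3/5)*R1:  [     0  -12/5     -6   14/5  148/5 ]
R3 <- R3 - (-7)*R2:  [   0    0  -48    6  108 ]
R4 <- R4 - (-4)*R2:  [   0    0  -30    2   64 ]
R4 <- R4 - (5/8)*R3:  [    0     0     0  -7/4  -7/2 ]
Row echelon form:
[ -5    4    5    -3  |   -11 ]
[  0  3/5   -6  -1/5  |  43/5 ]
[  0    0  -48     6  |   108 ]
[  0    0    0  -7/4  |  -7/2 ]
Back-substitution:
s = (-7/2) / (-7/4) = 2
r = (108 - (6)*(2)) / -48 = -2
q = (43/5 - (-6)*(-2) - (-1/5)*(2)) / (3/5) = -5
p = (-11 - (4)*(-5) - (5)*(-2) - (-3)*(2)) / -5 = -5

(-5, -5, -2, 2)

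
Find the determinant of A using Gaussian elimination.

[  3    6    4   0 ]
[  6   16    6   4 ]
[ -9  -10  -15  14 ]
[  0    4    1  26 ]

Forward elimination:
R2 <- R2 - (2)*R1:  [  0   4  -2   4 ]
R3 <- R3 - (-3)*R1:  [  0   8  -3  14 ]
R3 <- R3 - (2)*R2:  [ 0  0  1  6 ]
R4 <- R4 - (1)*R2:  [  0   0   3  22 ]
R4 <- R4 - (3)*R3:  [ 0  0  0  4 ]
Upper-triangular form:
[ 3  6   4  0 ]
[ 0  4  -2  4 ]
[ 0  0   1  6 ]
[ 0  0   0  4 ]
det(A) = (-1)^0 * (3) * (4) * (1) * (4) = 48  (0 row swaps -> sign +1)

det(A) = 48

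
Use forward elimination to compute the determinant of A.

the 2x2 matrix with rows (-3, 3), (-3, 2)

det(A) = 3

Forward elimination:
R2 <- R2 - (1)*R1:  [  0  -1 ]
Upper-triangular form:
[ -3   3 ]
[  0  -1 ]
det(A) = (-1)^0 * (-3) * (-1) = 3  (0 row swaps -> sign +1)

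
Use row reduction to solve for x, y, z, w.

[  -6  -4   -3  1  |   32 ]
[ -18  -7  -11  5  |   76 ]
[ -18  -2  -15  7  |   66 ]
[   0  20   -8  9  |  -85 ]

Forward elimination on [A|b]:
R2 <- R2 - (3)*R1:  [   0    5   -2    2  -20 ]
R3 <- R3 - (3)*R1:  [   0   10   -6    4  -30 ]
R3 <- R3 - (2)*R2:  [  0   0  -2   0  10 ]
R4 <- R4 - (4)*R2:  [  0   0   0   1  -5 ]
Row echelon form:
[ -6  -4  -3  1  |   32 ]
[  0   5  -2  2  |  -20 ]
[  0   0  -2  0  |   10 ]
[  0   0   0  1  |   -5 ]
Back-substitution:
w = (-5) / 1 = -5
z = (10) / -2 = -5
y = (-20 - (-2)*(-5) - (2)*(-5)) / 5 = -4
x = (32 - (-4)*(-4) - (-3)*(-5) - (1)*(-5)) / -6 = -1

(-1, -4, -5, -5)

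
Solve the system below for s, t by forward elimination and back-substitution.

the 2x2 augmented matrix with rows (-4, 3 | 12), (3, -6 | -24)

Forward elimination on [A|b]:
R2 <- R2 - (-3/4)*R1:  [     0  -15/4    -15 ]
Row echelon form:
[ -4      3  |   12 ]
[  0  -15/4  |  -15 ]
Back-substitution:
t = (-15) / (-15/4) = 4
s = (12 - (3)*(4)) / -4 = 0

(0, 4)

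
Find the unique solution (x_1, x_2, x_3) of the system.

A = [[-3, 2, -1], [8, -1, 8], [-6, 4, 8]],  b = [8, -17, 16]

(-2, 1, 0)

Forward elimination on [A|b]:
R2 <- R2 - (-8/3)*R1:  [    0  13/3  16/3  13/3 ]
R3 <- R3 - (2)*R1:  [  0   0  10   0 ]
Row echelon form:
[ -3     2    -1  |     8 ]
[  0  13/3  16/3  |  13/3 ]
[  0     0    10  |     0 ]
Back-substitution:
x_3 = (0) / 10 = 0
x_2 = (13/3 - (16/3)*(0)) / (13/3) = 1
x_1 = (8 - (2)*(1) - (-1)*(0)) / -3 = -2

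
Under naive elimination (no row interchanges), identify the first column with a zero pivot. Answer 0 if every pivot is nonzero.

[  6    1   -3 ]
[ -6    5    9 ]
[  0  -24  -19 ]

first zero-pivot column = 0

Naive forward elimination:
R2 <- R2 - (-1)*R1:  [ 0  6  6 ]
R3 <- R3 - (-4)*R2:  [ 0  0  5 ]
All pivots nonzero; naive elimination completes without hitting a zero pivot.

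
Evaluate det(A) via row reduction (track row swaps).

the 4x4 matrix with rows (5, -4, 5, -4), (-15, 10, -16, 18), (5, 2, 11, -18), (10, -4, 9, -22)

Forward elimination:
R2 <- R2 - (-3)*R1:  [  0  -2  -1   6 ]
R3 <- R3 - (1)*R1:  [   0    6    6  -14 ]
R4 <- R4 - (2)*R1:  [   0    4   -1  -14 ]
R3 <- R3 - (-3)*R2:  [ 0  0  3  4 ]
R4 <- R4 - (-2)*R2:  [  0   0  -3  -2 ]
R4 <- R4 - (-1)*R3:  [ 0  0  0  2 ]
Upper-triangular form:
[ 5  -4   5  -4 ]
[ 0  -2  -1   6 ]
[ 0   0   3   4 ]
[ 0   0   0   2 ]
det(A) = (-1)^0 * (5) * (-2) * (3) * (2) = -60  (0 row swaps -> sign +1)

det(A) = -60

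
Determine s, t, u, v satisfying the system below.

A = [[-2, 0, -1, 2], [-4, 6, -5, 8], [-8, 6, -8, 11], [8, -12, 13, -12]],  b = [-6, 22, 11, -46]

(5, 4, -2, 1)

Forward elimination on [A|b]:
R2 <- R2 - (2)*R1:  [  0   6  -3   4  34 ]
R3 <- R3 - (4)*R1:  [  0   6  -4   3  35 ]
R4 <- R4 - (-4)*R1:  [   0  -12    9   -4  -70 ]
R3 <- R3 - (1)*R2:  [  0   0  -1  -1   1 ]
R4 <- R4 - (-2)*R2:  [  0   0   3   4  -2 ]
R4 <- R4 - (-3)*R3:  [ 0  0  0  1  1 ]
Row echelon form:
[ -2  0  -1   2  |  -6 ]
[  0  6  -3   4  |  34 ]
[  0  0  -1  -1  |   1 ]
[  0  0   0   1  |   1 ]
Back-substitution:
v = (1) / 1 = 1
u = (1 - (-1)*(1)) / -1 = -2
t = (34 - (-3)*(-2) - (4)*(1)) / 6 = 4
s = (-6 - (-1)*(-2) - (2)*(1)) / -2 = 5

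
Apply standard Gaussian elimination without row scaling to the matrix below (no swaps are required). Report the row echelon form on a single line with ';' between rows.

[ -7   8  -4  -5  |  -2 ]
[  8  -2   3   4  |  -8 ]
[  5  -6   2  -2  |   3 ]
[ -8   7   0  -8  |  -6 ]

REF = [-7 8 -4 -5 -2; 0 50/7 -11/7 -12/7 -72/7; 0 0 -23/25 -141/25 29/25; 0 0 0 -1285/46 -75/46]

Forward elimination:
R2 <- R2 - (-8/7)*R1:  [     0   50/7  -11/7  -12/7  -72/7 ]
R3 <- R3 - (-5/7)*R1:  [     0   -2/7   -6/7  -39/7   11/7 ]
R4 <- R4 - (8/7)*R1:  [     0  -15/7   32/7  -16/7  -26/7 ]
R3 <- R3 - (-1/25)*R2:  [       0        0   -23/25  -141/25    29/25 ]
R4 <- R4 - (-3/10)*R2:  [     0      0  41/10  -14/5  -34/5 ]
R4 <- R4 - (-205/46)*R3:  [        0         0         0  -1285/46    -75/46 ]
Row echelon form:
[ -7     8      -4        -5  |      -2 ]
[  0  50/7   -11/7     -12/7  |   -72/7 ]
[  0     0  -23/25   -141/25  |   29/25 ]
[  0     0       0  -1285/46  |  -75/46 ]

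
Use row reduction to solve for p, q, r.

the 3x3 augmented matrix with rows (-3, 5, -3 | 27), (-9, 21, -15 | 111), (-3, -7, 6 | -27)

Forward elimination on [A|b]:
R2 <- R2 - (3)*R1:  [  0   6  -6  30 ]
R3 <- R3 - (1)*R1:  [   0  -12    9  -54 ]
R3 <- R3 - (-2)*R2:  [  0   0  -3   6 ]
Row echelon form:
[ -3  5  -3  |  27 ]
[  0  6  -6  |  30 ]
[  0  0  -3  |   6 ]
Back-substitution:
r = (6) / -3 = -2
q = (30 - (-6)*(-2)) / 6 = 3
p = (27 - (5)*(3) - (-3)*(-2)) / -3 = -2

(-2, 3, -2)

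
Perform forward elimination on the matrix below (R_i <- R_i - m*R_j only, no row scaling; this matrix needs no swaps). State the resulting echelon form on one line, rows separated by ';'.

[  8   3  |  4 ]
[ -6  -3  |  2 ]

Forward elimination:
R2 <- R2 - (-3/4)*R1:  [    0  -3/4     5 ]
Row echelon form:
[ 8     3  |  4 ]
[ 0  -3/4  |  5 ]

REF = [8 3 4; 0 -3/4 5]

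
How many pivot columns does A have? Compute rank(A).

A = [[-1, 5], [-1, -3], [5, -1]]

rank(A) = 2

Row reduction:
R2 <- R2 - (1)*R1:  [  0  -8 ]
R3 <- R3 - (-5)*R1:  [  0  24 ]
R3 <- R3 - (-3)*R2:  [ 0  0 ]
Row echelon form:
[ -1   5 ]
[  0  -8 ]
[  0   0 ]
Nonzero rows / pivot columns: 2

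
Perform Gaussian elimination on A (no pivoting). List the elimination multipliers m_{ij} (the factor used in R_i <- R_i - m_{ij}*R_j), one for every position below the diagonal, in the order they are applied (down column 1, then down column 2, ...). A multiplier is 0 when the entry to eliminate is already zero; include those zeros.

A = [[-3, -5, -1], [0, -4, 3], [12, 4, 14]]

multipliers: 0, -4, 4

Forward elimination:
R2: entry in column 1 is already 0 -> m_{21} = 0 (no row operation needed)
R3 <- R3 - (-4)*R1:  [   0  -16   10 ]
R3 <- R3 - (4)*R2:  [  0   0  -2 ]
Multipliers (in order of application): m_{21} = 0, m_{31} = -4, m_{32} = 4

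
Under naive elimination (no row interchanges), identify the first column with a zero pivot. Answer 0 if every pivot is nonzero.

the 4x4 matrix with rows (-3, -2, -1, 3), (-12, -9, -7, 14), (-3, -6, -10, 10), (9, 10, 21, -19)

first zero-pivot column = 4

Naive forward elimination:
R2 <- R2 - (4)*R1:  [  0  -1  -3   2 ]
R3 <- R3 - (1)*R1:  [  0  -4  -9   7 ]
R4 <- R4 - (-3)*R1:  [   0    4   18  -10 ]
R3 <- R3 - (4)*R2:  [  0   0   3  -1 ]
R4 <- R4 - (-4)*R2:  [  0   0   6  -2 ]
R4 <- R4 - (2)*R3:  [ 0  0  0  0 ]
Matrix at this point:
[ -3  -2  -1   3 ]
[  0  -1  -3   2 ]
[  0   0   3  -1 ]
[  0   0   0   0 ]
Pivot entry (4,4) in the last row is zero and there are no rows below to swap with -> zero pivot in column 4 (A is singular).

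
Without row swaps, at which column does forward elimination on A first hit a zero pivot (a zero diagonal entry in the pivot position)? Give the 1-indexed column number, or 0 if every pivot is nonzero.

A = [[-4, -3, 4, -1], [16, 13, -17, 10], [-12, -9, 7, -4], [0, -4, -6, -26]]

first zero-pivot column = 4

Naive forward elimination:
R2 <- R2 - (-4)*R1:  [  0   1  -1   6 ]
R3 <- R3 - (3)*R1:  [  0   0  -5  -1 ]
R4 <- R4 - (-4)*R2:  [   0    0  -10   -2 ]
R4 <- R4 - (2)*R3:  [ 0  0  0  0 ]
Matrix at this point:
[ -4  -3   4  -1 ]
[  0   1  -1   6 ]
[  0   0  -5  -1 ]
[  0   0   0   0 ]
Pivot entry (4,4) in the last row is zero and there are no rows below to swap with -> zero pivot in column 4 (A is singular).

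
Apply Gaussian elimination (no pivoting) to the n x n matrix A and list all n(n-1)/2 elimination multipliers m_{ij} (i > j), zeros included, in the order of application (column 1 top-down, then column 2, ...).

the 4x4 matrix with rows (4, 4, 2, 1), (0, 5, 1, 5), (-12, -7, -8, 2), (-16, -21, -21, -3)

Forward elimination:
R2: entry in column 1 is already 0 -> m_{21} = 0 (no row operation needed)
R3 <- R3 - (-3)*R1:  [  0   5  -2   5 ]
R4 <- R4 - (-4)*R1:  [   0   -5  -13    1 ]
R3 <- R3 - (1)*R2:  [  0   0  -3   0 ]
R4 <- R4 - (-1)*R2:  [   0    0  -12    6 ]
R4 <- R4 - (4)*R3:  [ 0  0  0  6 ]
Multipliers (in order of application): m_{21} = 0, m_{31} = -3, m_{41} = -4, m_{32} = 1, m_{42} = -1, m_{43} = 4

multipliers: 0, -3, -4, 1, -1, 4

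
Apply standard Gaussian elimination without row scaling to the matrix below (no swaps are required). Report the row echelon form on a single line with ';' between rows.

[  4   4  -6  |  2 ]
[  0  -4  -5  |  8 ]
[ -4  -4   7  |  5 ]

REF = [4 4 -6 2; 0 -4 -5 8; 0 0 1 7]

Forward elimination:
R3 <- R3 - (-1)*R1:  [ 0  0  1  7 ]
Row echelon form:
[ 4   4  -6  |  2 ]
[ 0  -4  -5  |  8 ]
[ 0   0   1  |  7 ]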